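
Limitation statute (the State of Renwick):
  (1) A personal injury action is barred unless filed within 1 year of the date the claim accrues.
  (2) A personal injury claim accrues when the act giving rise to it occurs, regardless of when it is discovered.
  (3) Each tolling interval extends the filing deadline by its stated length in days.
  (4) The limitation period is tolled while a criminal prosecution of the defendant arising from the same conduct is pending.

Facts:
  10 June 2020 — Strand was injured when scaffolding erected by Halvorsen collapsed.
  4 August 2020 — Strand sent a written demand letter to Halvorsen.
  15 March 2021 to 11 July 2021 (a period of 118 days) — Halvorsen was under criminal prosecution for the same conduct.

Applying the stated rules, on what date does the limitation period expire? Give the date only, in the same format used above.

6 October 2021

The claim accrued on 10 June 2020, the date of the act.
Adding the 1 year base period to 10 June 2020 gives a deadline of 10 June 2021, before any tolling.
Because the pending criminal prosecution ran from 15 March 2021 to 11 July 2021, the deadline is extended by 118 days to 6 October 2021.
None of the other events listed affects the running of the period under the stated rules.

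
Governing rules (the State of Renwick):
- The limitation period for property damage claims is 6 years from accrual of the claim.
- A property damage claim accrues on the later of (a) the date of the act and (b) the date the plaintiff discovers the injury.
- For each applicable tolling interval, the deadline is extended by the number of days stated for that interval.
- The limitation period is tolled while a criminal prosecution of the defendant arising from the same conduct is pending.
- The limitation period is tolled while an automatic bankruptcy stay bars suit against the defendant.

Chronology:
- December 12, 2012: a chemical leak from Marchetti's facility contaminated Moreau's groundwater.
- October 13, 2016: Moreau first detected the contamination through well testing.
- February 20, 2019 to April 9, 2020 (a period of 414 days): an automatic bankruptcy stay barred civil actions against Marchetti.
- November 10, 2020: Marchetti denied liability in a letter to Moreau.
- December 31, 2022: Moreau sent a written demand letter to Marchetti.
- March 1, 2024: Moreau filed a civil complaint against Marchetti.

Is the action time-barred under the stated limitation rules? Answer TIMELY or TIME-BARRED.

Taking the later of the act (December 12, 2012) and discovery (October 13, 2016), the claim accrued on October 13, 2016.
6 years from October 13, 2016 is October 13, 2022.
The period was tolled for 414 days by the automatic bankruptcy stay (February 20, 2019 to April 9, 2020), pushing the deadline to December 1, 2023.
The other events in the timeline have no effect on the limitation period under the stated rules.
Moreau filed on March 1, 2024, after the December 1, 2023 deadline, so the action is time-barred.

TIME-BARRED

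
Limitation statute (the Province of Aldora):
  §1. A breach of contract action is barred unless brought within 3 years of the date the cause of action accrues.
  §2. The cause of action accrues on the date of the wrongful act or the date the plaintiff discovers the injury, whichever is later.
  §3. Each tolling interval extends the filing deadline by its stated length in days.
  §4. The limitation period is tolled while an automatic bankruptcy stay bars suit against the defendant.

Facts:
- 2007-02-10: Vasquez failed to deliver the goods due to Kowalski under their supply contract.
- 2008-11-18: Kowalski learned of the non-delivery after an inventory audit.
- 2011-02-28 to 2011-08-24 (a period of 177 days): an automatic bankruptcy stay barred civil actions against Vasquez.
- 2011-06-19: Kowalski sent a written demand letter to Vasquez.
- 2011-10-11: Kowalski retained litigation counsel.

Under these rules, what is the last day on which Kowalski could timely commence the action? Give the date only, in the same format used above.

Taking the later of the act (2007-02-10) and discovery (2008-11-18), the claim accrued on 2008-11-18.
The untolled deadline — 3 years after 2008-11-18 — is 2011-11-18.
Because the automatic bankruptcy stay ran from 2011-02-28 to 2011-08-24, the deadline is extended by 177 days to 2012-05-13.
Nothing else in the chronology tolls or restarts the period.

2012-05-13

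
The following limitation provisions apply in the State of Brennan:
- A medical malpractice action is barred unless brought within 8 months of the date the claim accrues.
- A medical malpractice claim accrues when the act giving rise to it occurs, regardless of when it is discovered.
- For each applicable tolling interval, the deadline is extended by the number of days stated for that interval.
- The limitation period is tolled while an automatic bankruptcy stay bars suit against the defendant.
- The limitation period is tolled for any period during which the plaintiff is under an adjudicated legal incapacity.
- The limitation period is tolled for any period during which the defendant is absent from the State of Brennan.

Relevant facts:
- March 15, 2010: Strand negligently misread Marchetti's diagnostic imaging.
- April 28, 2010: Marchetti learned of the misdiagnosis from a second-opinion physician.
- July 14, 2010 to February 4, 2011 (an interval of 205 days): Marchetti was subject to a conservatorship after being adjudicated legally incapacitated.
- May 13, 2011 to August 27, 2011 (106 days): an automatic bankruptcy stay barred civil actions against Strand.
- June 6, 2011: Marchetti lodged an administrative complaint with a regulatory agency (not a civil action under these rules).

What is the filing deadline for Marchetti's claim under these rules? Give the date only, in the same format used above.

September 22, 2011

Because the rule ties accrual to occurrence, the claim accrued on March 15, 2010, not on the April 28, 2010 discovery date.
Adding the 8 months base period to March 15, 2010 gives a deadline of November 15, 2010, before any tolling.
The period was tolled for 205 days by the plaintiff's legal incapacity (July 14, 2010 to February 4, 2011), pushing the deadline to June 8, 2011.
The automatic bankruptcy stay from May 13, 2011 to August 27, 2011 tolled the period for 106 days, extending the deadline to September 22, 2011.
Nothing else in the chronology tolls or restarts the period.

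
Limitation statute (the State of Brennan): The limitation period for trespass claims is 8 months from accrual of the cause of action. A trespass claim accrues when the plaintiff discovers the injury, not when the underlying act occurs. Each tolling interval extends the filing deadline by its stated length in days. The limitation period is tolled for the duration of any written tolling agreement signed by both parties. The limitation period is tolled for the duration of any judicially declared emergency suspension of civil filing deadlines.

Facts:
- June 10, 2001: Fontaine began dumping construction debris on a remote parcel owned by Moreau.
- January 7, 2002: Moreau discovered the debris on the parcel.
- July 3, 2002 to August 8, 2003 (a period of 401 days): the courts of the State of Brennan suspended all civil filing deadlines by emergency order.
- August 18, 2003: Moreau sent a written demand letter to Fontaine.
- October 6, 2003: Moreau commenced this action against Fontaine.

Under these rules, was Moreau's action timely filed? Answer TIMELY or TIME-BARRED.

TIMELY

Under the discovery rule, the claim accrued on January 7, 2002, when Moreau discovered the injury — not on the June 10, 2001 date of the underlying act.
The untolled deadline — 8 months after January 7, 2002 — is September 7, 2002.
The emergency suspension of filing deadlines from July 3, 2002 to August 8, 2003 tolled the period for 401 days, extending the deadline to October 13, 2003.
None of the other events listed affects the running of the period under the stated rules.
The October 6, 2003 filing precedes the October 13, 2003 deadline; the claim is timely.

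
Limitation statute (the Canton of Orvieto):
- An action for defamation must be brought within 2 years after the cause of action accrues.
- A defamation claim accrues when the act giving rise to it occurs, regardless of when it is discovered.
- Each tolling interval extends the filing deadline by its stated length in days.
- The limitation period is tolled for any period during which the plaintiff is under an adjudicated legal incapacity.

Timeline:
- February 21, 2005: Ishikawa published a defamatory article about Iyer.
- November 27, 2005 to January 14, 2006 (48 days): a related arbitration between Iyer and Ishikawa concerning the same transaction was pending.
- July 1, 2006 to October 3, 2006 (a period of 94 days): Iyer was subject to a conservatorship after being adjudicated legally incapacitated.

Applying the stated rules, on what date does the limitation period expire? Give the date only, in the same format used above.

May 26, 2007

The limitation period began to run on February 21, 2005.
The untolled deadline — 2 years after February 21, 2005 — is February 21, 2007.
The plaintiff's legal incapacity from July 1, 2006 to October 3, 2006 tolled the period for 94 days, extending the deadline to May 26, 2007.
No stated provision tolls the period for a pending arbitration, so the interval from November 27, 2005 to January 14, 2006 has no effect on the deadline.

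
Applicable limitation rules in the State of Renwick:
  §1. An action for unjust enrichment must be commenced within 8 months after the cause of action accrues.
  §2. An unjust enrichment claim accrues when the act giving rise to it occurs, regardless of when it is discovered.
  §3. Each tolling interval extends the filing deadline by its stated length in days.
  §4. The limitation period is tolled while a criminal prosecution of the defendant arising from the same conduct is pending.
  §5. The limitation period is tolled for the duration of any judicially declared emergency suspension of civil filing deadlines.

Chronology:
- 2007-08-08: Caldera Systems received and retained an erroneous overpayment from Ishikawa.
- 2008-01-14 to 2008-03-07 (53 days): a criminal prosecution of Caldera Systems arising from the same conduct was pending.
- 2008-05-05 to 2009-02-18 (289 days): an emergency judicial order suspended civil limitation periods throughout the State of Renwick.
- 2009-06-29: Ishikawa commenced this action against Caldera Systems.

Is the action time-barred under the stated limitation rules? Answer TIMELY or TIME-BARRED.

TIME-BARRED

The cause of action accrued on 2007-08-08, the date of the act.
The untolled deadline — 8 months after 2007-08-08 — is 2008-04-08.
The period was tolled for 53 days by the pending criminal prosecution (2008-01-14 to 2008-03-07), pushing the deadline to 2008-05-31.
The period was tolled for 289 days by the emergency suspension of filing deadlines (2008-05-05 to 2009-02-18), pushing the deadline to 2009-03-16.
Ishikawa filed on 2009-06-29, after the 2009-03-16 deadline, so the action is time-barred.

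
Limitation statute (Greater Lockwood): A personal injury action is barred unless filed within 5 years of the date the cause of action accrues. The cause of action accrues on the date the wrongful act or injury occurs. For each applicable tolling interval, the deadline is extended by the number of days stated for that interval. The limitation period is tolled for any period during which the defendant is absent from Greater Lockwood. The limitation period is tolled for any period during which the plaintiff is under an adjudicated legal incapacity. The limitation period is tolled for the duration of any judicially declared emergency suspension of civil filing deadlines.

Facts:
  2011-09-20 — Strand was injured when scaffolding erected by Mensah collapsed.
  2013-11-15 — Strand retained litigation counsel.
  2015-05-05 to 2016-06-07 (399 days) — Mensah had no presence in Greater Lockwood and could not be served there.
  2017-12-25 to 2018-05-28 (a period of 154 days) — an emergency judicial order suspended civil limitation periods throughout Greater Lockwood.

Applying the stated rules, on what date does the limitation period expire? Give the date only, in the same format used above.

2017-10-24

The limitation period began to run on 2011-09-20.
The untolled deadline — 5 years after 2011-09-20 — is 2016-09-20.
The period was tolled for 399 days by the defendant's absence from the jurisdiction (2015-05-05 to 2016-06-07), pushing the deadline to 2017-10-24.
By the time the emergency suspension of filing deadlines began on 2017-12-25, the limitation period had already expired on 2017-10-24; that interval cannot revive it.
None of the other events listed affects the running of the period under the stated rules.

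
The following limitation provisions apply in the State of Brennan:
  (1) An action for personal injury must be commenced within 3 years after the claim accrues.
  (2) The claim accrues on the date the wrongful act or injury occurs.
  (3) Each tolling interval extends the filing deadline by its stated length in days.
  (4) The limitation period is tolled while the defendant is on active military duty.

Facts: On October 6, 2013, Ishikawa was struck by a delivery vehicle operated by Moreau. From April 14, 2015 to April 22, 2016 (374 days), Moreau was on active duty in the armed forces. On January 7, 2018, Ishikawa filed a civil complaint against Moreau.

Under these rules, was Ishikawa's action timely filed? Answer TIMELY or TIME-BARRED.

TIME-BARRED

The claim accrued on October 6, 2013, the date of the act.
Adding the 3 years base period to October 6, 2013 gives a deadline of October 6, 2016, before any tolling.
The defendant's active military service from April 14, 2015 to April 22, 2016 tolled the period for 374 days, extending the deadline to October 15, 2017.
Ishikawa filed on January 7, 2018, after the October 15, 2017 deadline, so the action is time-barred.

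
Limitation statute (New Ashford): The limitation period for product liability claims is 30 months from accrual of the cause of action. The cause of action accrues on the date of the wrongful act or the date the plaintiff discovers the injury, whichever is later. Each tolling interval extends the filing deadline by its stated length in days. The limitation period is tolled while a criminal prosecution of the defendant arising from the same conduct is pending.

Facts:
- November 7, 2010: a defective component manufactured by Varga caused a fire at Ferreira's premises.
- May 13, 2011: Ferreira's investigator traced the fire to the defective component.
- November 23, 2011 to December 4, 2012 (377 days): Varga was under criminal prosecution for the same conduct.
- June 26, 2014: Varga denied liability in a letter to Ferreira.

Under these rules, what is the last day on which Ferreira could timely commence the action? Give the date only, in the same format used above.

The claim accrued on May 13, 2011 — the later of the November 7, 2010 act and the May 13, 2011 discovery.
Adding the 30 months base period to May 13, 2011 gives a deadline of November 13, 2013, before any tolling.
The period was tolled for 377 days by the pending criminal prosecution (November 23, 2011 to December 4, 2012), pushing the deadline to November 25, 2014.
The other events in the timeline have no effect on the limitation period under the stated rules.

November 25, 2014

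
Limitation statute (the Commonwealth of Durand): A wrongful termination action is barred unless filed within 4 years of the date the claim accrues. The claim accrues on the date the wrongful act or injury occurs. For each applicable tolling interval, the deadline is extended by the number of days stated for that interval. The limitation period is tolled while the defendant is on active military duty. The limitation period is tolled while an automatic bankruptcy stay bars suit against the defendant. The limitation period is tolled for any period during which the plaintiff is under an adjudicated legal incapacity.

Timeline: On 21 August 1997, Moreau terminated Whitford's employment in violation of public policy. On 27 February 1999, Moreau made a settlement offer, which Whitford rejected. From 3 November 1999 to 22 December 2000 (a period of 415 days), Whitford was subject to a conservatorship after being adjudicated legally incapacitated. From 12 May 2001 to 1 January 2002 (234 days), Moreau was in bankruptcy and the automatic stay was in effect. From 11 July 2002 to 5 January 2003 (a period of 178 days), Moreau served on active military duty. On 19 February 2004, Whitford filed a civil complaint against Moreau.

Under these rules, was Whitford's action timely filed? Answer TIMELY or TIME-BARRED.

The claim accrued on 21 August 1997, the date of the act.
4 years from 21 August 1997 is 21 August 2001.
The plaintiff's legal incapacity from 3 November 1999 to 22 December 2000 tolled the period for 415 days, extending the deadline to 10 October 2002.
The automatic bankruptcy stay from 12 May 2001 to 1 January 2002 tolled the period for 234 days, extending the deadline to 1 June 2003.
The defendant's active military service from 11 July 2002 to 5 January 2003 tolled the period for 178 days, extending the deadline to 26 November 2003.
None of the other events listed affects the running of the period under the stated rules.
Filing on 19 February 2004 missed the 26 November 2003 deadline — the action is time-barred.

TIME-BARRED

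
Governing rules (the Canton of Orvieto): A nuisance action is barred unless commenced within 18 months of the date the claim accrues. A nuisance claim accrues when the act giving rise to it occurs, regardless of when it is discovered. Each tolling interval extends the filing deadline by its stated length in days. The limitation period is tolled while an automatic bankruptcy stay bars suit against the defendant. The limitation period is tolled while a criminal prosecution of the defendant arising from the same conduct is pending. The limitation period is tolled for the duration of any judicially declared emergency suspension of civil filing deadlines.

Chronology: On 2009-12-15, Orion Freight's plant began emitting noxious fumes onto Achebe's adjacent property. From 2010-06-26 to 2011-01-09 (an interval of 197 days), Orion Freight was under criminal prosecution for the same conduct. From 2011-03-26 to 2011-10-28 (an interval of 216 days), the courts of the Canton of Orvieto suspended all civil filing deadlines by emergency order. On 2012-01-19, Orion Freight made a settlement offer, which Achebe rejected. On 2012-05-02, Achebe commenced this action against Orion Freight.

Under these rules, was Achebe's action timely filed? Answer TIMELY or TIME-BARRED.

The claim accrued on 2009-12-15, the date of the act.
The untolled deadline — 18 months after 2009-12-15 — is 2011-06-15.
Because the pending criminal prosecution ran from 2010-06-26 to 2011-01-09, the deadline is extended by 197 days to 2011-12-29.
The emergency suspension of filing deadlines from 2011-03-26 to 2011-10-28 tolled the period for 216 days, extending the deadline to 2012-08-01.
None of the other events listed affects the running of the period under the stated rules.
The 2012-05-02 filing precedes the 2012-08-01 deadline; the claim is timely.

TIMELY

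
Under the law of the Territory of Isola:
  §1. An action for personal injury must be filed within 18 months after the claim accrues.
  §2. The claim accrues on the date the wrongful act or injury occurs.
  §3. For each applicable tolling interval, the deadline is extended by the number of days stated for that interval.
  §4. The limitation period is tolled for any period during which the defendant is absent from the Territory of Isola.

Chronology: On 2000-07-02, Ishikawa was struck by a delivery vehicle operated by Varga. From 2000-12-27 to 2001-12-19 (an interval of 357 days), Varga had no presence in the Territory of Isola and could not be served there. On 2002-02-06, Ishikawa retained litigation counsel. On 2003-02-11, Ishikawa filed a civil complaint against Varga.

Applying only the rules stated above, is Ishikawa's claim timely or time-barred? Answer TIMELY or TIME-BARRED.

TIME-BARRED

The limitation period began to run on 2000-07-02.
18 months from 2000-07-02 is 2002-01-02.
The defendant's absence from the jurisdiction from 2000-12-27 to 2001-12-19 tolled the period for 357 days, extending the deadline to 2002-12-25.
Nothing else in the chronology tolls or restarts the period.
Ishikawa filed on 2003-02-11, after the 2002-12-25 deadline, so the action is time-barred.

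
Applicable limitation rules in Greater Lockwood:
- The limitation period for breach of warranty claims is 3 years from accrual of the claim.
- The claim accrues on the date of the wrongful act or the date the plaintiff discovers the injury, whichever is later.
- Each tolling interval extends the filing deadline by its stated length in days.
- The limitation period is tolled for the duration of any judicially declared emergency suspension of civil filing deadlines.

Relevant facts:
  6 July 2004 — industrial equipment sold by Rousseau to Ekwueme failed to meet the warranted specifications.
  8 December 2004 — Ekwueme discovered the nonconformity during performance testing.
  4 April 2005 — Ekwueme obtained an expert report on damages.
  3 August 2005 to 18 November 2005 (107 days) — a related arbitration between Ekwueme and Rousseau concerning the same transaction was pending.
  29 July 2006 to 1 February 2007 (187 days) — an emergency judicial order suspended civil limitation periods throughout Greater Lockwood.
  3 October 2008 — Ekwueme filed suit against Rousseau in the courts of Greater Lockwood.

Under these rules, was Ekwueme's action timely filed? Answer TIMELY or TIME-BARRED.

Because discovery on 8 December 2004 post-dates the 6 July 2004 act, accrual under the later-of rule falls on 8 December 2004.
The untolled deadline — 3 years after 8 December 2004 — is 8 December 2007.
Because the emergency suspension of filing deadlines ran from 29 July 2006 to 1 February 2007, the deadline is extended by 187 days to 12 June 2008.
The pending related arbitration from 3 August 2005 to 18 November 2005 does not toll the period, because no stated rule makes a pending arbitration a tolling event.
None of the other events listed affects the running of the period under the stated rules.
Filing on 3 October 2008 missed the 12 June 2008 deadline — the action is time-barred.

TIME-BARRED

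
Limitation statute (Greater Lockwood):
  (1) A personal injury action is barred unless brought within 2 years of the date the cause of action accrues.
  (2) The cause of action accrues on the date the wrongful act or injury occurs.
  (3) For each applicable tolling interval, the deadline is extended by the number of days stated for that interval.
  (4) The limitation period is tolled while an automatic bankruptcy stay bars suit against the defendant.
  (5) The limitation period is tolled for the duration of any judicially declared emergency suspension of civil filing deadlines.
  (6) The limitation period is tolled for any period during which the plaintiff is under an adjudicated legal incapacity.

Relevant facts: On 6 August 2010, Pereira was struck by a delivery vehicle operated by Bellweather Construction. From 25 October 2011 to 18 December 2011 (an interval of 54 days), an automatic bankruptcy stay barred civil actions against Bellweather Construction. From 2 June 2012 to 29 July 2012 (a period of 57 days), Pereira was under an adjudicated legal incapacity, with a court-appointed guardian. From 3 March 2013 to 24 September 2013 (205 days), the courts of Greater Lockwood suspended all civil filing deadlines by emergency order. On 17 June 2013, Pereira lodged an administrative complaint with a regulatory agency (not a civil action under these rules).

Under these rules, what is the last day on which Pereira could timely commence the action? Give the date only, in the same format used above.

The limitation period began to run on 6 August 2010.
2 years from 6 August 2010 is 6 August 2012.
The automatic bankruptcy stay from 25 October 2011 to 18 December 2011 tolled the period for 54 days, extending the deadline to 29 September 2012.
The plaintiff's legal incapacity from 2 June 2012 to 29 July 2012 tolled the period for 57 days, extending the deadline to 25 November 2012.
The emergency suspension of filing deadlines starting 3 March 2013 came too late — the period had run on 25 November 2012 — and so does not extend the deadline.
Nothing else in the chronology tolls or restarts the period.

25 November 2012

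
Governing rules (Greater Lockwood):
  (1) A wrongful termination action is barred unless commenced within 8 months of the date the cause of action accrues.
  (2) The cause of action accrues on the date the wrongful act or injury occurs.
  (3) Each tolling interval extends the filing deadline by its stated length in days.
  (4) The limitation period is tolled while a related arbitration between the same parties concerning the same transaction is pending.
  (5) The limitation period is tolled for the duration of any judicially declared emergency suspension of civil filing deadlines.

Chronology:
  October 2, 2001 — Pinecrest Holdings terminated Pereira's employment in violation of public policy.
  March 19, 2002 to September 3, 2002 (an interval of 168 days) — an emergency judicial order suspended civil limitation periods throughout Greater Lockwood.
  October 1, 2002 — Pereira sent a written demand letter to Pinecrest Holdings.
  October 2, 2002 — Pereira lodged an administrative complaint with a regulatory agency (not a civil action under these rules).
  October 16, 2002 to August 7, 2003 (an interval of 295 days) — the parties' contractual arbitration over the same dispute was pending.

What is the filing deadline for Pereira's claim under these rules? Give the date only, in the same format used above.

The claim accrued on October 2, 2001, when the wrongful act occurred.
8 months from October 2, 2001 is June 2, 2002.
Because the emergency suspension of filing deadlines ran from March 19, 2002 to September 3, 2002, the deadline is extended by 168 days to November 17, 2002.
The pending related arbitration from October 16, 2002 to August 7, 2003 tolled the period for 295 days, extending the deadline to September 8, 2003.
None of the other events listed affects the running of the period under the stated rules.

September 8, 2003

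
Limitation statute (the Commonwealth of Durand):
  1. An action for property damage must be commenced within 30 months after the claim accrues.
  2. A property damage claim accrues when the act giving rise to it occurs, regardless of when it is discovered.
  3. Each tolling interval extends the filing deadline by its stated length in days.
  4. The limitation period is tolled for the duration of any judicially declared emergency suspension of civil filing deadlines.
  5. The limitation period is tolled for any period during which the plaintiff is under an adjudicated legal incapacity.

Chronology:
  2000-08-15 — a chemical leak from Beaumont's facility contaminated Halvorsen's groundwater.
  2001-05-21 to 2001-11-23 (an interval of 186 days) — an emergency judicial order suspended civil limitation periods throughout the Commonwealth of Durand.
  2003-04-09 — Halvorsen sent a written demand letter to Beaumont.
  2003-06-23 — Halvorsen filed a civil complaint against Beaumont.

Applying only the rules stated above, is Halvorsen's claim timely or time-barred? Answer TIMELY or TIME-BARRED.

The claim accrued on 2000-08-15, the date of the act.
Adding the 30 months base period to 2000-08-15 gives a deadline of 2003-02-15, before any tolling.
The period was tolled for 186 days by the emergency suspension of filing deadlines (2001-05-21 to 2001-11-23), pushing the deadline to 2003-08-20.
None of the other events listed affects the running of the period under the stated rules.
Halvorsen filed on 2003-06-23, before the 2003-08-20 deadline, so the action is timely.

TIMELY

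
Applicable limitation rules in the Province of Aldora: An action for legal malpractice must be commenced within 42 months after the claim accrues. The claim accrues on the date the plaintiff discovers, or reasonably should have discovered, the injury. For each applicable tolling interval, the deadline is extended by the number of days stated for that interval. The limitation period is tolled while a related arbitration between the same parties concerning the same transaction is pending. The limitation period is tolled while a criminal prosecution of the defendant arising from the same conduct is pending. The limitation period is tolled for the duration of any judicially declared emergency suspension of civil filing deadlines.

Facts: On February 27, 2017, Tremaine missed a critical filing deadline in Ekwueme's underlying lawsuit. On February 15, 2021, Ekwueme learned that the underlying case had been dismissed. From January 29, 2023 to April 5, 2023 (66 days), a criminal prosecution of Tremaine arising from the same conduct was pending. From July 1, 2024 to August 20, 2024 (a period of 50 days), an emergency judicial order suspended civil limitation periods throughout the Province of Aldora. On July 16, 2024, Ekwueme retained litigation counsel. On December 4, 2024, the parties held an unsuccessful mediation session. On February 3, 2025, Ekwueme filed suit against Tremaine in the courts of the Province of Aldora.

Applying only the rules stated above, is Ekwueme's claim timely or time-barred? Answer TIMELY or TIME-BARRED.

The claim did not accrue until Ekwueme discovered the injury on February 15, 2021; the February 27, 2017 act date does not start the clock under the stated rule.
42 months from February 15, 2021 is August 15, 2024.
The pending criminal prosecution from January 29, 2023 to April 5, 2023 tolled the period for 66 days, extending the deadline to October 20, 2024.
The emergency suspension of filing deadlines from July 1, 2024 to August 20, 2024 tolled the period for 50 days, extending the deadline to December 9, 2024.
None of the other events listed affects the running of the period under the stated rules.
The February 3, 2025 filing falls after the December 9, 2024 deadline; the claim is time-barred.

TIME-BARRED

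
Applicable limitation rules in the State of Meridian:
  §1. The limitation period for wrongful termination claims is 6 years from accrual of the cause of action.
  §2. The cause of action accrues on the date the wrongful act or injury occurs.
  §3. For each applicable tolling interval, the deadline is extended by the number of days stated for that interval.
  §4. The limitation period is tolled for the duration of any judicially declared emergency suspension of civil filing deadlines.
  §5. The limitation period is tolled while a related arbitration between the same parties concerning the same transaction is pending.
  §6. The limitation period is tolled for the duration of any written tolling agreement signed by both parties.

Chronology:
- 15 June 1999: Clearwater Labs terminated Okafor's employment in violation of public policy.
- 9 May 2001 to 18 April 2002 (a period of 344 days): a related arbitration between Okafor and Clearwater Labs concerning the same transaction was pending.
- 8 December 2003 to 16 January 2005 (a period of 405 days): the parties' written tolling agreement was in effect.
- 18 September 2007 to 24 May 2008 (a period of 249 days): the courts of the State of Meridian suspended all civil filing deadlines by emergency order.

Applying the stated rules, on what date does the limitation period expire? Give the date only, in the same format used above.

4 July 2007

The cause of action accrued on 15 June 1999, the date of the act.
6 years from 15 June 1999 is 15 June 2005.
The pending related arbitration from 9 May 2001 to 18 April 2002 tolled the period for 344 days, extending the deadline to 25 May 2006.
The period was tolled for 405 days by the written tolling agreement (8 December 2003 to 16 January 2005), pushing the deadline to 4 July 2007.
The emergency suspension of filing deadlines starting 18 September 2007 came too late — the period had run on 4 July 2007 — and so does not extend the deadline.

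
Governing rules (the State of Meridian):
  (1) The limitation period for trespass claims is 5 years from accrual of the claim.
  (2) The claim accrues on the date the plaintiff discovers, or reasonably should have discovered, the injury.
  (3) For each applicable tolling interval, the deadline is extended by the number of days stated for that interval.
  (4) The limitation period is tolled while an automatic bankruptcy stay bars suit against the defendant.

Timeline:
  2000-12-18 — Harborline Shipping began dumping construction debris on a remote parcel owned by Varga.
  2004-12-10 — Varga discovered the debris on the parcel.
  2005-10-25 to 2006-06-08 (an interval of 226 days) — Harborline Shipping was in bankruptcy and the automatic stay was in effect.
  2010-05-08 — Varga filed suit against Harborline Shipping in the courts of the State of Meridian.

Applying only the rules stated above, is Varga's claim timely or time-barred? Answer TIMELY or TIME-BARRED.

TIMELY

Accrual is tied to discovery, so the period began on 2004-12-10 rather than on 2000-12-18 when the act occurred.
5 years from 2004-12-10 is 2009-12-10.
The automatic bankruptcy stay from 2005-10-25 to 2006-06-08 tolled the period for 226 days, extending the deadline to 2010-07-24.
The 2010-05-08 filing precedes the 2010-07-24 deadline; the claim is timely.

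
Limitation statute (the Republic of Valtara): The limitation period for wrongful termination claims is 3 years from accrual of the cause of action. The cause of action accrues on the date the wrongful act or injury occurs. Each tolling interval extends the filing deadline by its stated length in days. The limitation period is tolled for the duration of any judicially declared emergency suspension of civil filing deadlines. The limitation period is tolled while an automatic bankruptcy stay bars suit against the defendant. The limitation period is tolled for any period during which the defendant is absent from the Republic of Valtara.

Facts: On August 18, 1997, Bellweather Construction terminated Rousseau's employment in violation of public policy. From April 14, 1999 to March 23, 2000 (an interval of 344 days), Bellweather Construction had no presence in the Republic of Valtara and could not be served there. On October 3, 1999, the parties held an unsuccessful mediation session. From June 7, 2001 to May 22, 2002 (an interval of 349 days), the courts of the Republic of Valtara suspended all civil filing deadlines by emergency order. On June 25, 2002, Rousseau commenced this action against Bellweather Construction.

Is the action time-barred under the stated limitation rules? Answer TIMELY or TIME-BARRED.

The cause of action accrued on August 18, 1997, the date of the act.
The untolled deadline — 3 years after August 18, 1997 — is August 18, 2000.
The defendant's absence from the jurisdiction from April 14, 1999 to March 23, 2000 tolled the period for 344 days, extending the deadline to July 28, 2001.
The emergency suspension of filing deadlines from June 7, 2001 to May 22, 2002 tolled the period for 349 days, extending the deadline to July 12, 2002.
The other events in the timeline have no effect on the limitation period under the stated rules.
Rousseau filed on June 25, 2002, before the July 12, 2002 deadline, so the action is timely.

TIMELY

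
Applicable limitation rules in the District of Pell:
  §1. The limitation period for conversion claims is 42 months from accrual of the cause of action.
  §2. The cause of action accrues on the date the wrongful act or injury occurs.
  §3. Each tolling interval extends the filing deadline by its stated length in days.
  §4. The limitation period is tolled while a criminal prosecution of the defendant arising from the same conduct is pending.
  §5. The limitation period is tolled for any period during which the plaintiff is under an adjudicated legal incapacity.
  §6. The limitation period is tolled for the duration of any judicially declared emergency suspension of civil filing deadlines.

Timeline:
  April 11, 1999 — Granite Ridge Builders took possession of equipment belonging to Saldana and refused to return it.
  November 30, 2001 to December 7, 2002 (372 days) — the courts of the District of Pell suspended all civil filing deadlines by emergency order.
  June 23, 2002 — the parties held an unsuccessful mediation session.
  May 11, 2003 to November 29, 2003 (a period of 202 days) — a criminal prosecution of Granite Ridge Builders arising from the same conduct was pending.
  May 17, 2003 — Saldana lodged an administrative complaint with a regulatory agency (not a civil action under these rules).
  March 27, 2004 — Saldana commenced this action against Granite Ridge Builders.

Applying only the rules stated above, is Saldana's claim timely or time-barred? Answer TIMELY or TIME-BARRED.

TIMELY

The cause of action accrued on April 11, 1999, the date of the act.
Adding the 42 months base period to April 11, 1999 gives a deadline of October 11, 2002, before any tolling.
The emergency suspension of filing deadlines from November 30, 2001 to December 7, 2002 tolled the period for 372 days, extending the deadline to October 18, 2003.
The period was tolled for 202 days by the pending criminal prosecution (May 11, 2003 to November 29, 2003), pushing the deadline to May 7, 2004.
Nothing else in the chronology tolls or restarts the period.
Filing on March 27, 2004 beat the May 7, 2004 deadline — the action is timely.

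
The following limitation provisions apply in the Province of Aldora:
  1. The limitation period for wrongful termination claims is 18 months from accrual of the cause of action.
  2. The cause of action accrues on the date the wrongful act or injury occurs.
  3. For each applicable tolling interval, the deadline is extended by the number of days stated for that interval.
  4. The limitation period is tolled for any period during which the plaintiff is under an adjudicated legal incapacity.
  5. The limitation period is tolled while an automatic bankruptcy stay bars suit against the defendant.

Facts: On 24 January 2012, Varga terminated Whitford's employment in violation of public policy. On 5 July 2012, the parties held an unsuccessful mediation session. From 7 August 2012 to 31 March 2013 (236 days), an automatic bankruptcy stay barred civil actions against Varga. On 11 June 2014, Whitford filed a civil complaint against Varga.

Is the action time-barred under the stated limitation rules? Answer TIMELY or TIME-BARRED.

TIME-BARRED

The limitation period began to run on 24 January 2012.
Adding the 18 months base period to 24 January 2012 gives a deadline of 24 July 2013, before any tolling.
The period was tolled for 236 days by the automatic bankruptcy stay (7 August 2012 to 31 March 2013), pushing the deadline to 17 March 2014.
Nothing else in the chronology tolls or restarts the period.
Whitford filed on 11 June 2014, after the 17 March 2014 deadline, so the action is time-barred.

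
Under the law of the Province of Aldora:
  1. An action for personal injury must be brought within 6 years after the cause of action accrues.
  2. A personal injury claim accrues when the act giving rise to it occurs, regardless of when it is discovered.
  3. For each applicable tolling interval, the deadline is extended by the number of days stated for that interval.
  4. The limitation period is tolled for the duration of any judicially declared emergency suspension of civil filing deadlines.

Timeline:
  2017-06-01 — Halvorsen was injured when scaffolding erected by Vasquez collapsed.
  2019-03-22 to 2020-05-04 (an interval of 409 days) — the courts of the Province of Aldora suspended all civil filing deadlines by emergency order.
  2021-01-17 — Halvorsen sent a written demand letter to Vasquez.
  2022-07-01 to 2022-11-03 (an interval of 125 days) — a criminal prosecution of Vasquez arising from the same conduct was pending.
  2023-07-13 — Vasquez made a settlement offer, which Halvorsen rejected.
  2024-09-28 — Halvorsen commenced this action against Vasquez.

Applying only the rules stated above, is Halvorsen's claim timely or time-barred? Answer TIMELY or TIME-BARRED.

The limitation period began to run on 2017-06-01.
6 years from 2017-06-01 is 2023-06-01.
Because the emergency suspension of filing deadlines ran from 2019-03-22 to 2020-05-04, the deadline is extended by 409 days to 2024-07-14.
No stated provision tolls the period for a criminal prosecution, so the interval from 2022-07-01 to 2022-11-03 has no effect on the deadline.
Nothing else in the chronology tolls or restarts the period.
The 2024-09-28 filing falls after the 2024-07-14 deadline; the claim is time-barred.

TIME-BARRED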